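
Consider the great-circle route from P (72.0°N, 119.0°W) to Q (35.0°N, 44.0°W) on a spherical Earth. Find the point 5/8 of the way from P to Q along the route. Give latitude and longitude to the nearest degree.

Write both endpoints as unit vectors p₁, p₂ with components (cos φ cos λ, cos φ sin λ, sin φ).
The central angle between the endpoints is δ = arccos(p₁·p₂) ≈ 0.913 rad (52.3°).
Interpolate at f = 5/8 with slerp weights a = sin((1−f)δ)/sin δ ≈ 0.424, b = sin(fδ)/sin δ ≈ 0.683.
p = a·p₁ + b·p₂ ≈ (0.339, -0.503, 0.795); φ = arcsin(p_z) ≈ 52.66°, λ = atan2(p_y, p_x) ≈ -56.05°.

≈ (53°N, 56°W)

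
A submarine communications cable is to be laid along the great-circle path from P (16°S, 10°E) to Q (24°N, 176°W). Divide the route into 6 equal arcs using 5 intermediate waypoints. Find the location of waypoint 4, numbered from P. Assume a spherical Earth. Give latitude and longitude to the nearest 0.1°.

The haversine formula gives a central angle δ ≈ 2.971 rad (170.2°) between the endpoints.
Interpolate at f = 4/6 with slerp weights a = sin((1−f)δ)/sin δ ≈ 4.921, b = sin(fδ)/sin δ ≈ 5.398.
p = a·p₁ + b·p₂ ≈ (-0.261, 0.477, 0.839); φ = arcsin(p_z) ≈ 57.05°, λ = atan2(p_y, p_x) ≈ 118.64°.

≈ (57.0°N, 118.6°E)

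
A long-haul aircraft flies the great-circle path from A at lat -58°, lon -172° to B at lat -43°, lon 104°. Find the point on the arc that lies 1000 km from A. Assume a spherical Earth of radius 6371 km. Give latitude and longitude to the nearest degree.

≈ lat -60°, lon 171°

From cos δ = sin φ₁ sin φ₂ + cos φ₁ cos φ₂ cos Δλ, the central angle is δ ≈ 0.903 rad (51.8°). The total great-circle distance is δ·R ≈ 0.903 × 6371 ≈ 5756 km, so the target fraction is f = 1000/5756 ≈ 0.174.
Interpolate at f ≈ 0.174 with slerp weights a = sin((1−f)δ)/sin δ ≈ 0.865, b = sin(fδ)/sin δ ≈ 0.199.
p = a·p₁ + b·p₂ ≈ (-0.489, 0.077, -0.869); φ = arcsin(p_z) ≈ -60.33°, λ = atan2(p_y, p_x) ≈ 171.00°.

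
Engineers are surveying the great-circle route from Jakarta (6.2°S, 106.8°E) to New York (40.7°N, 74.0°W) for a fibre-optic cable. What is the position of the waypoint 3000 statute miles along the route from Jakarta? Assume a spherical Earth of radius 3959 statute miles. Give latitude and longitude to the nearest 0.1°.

≈ 37.2°N, 107.7°E

From cos δ = sin φ₁ sin φ₂ + cos φ₁ cos φ₂ cos Δλ, the central angle is δ ≈ 2.539 rad (145.5°). The total great-circle distance is δ·R ≈ 2.539 × 3959 ≈ 10053 mi, so the target fraction is f = 3000/10053 ≈ 0.298.
Interpolate at f ≈ 0.298 with slerp weights a = sin((1−f)δ)/sin δ ≈ 1.726, b = sin(fδ)/sin δ ≈ 1.213.
p = a·p₁ + b·p₂ ≈ (-0.242, 0.759, 0.605); φ = arcsin(p_z) ≈ 37.21°, λ = atan2(p_y, p_x) ≈ 107.72°.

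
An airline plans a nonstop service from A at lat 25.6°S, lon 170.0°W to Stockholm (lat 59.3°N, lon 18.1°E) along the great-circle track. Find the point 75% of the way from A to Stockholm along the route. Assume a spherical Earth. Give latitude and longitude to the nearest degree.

Write both endpoints as unit vectors p₁, p₂ with components (cos φ cos λ, cos φ sin λ, sin φ).
The central angle between the endpoints is δ = arccos(p₁·p₂) ≈ 2.545 rad (145.8°).
Interpolate at f = 0.75 with slerp weights a = sin((1−f)δ)/sin δ ≈ 1.058, b = sin(fδ)/sin δ ≈ 1.680.
p = a·p₁ + b·p₂ ≈ (-0.125, 0.101, 0.987); φ = arcsin(p_z) ≈ 80.78°, λ = atan2(p_y, p_x) ≈ 141.03°.

≈ lat 81°N, lon 141°E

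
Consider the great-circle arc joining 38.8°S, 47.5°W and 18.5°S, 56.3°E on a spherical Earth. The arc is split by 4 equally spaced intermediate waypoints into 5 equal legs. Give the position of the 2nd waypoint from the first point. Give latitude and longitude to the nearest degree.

Write both endpoints as unit vectors p₁, p₂ with components (cos φ cos λ, cos φ sin λ, sin φ).
The central angle between the endpoints is δ = arccos(p₁·p₂) ≈ 1.548 rad (88.7°).
Interpolate at f = 2/5 with slerp weights a = sin((1−f)δ)/sin δ ≈ 0.801, b = sin(fδ)/sin δ ≈ 0.581.
p = a·p₁ + b·p₂ ≈ (0.727, -0.002, -0.686); φ = arcsin(p_z) ≈ -43.34°, λ = atan2(p_y, p_x) ≈ -0.18°.

≈ 43°S, 0°E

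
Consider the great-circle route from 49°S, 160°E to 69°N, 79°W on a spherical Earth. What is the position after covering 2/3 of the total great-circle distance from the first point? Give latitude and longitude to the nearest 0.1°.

≈ 39.7°N, 155.4°W

The haversine formula gives a central angle δ ≈ 2.542 rad (145.7°) between the endpoints.
Interpolate at f = 2/3 with slerp weights a = sin((1−f)δ)/sin δ ≈ 1.329, b = sin(fδ)/sin δ ≈ 1.759.
p = a·p₁ + b·p₂ ≈ (-0.699, -0.321, 0.639); φ = arcsin(p_z) ≈ 39.75°, λ = atan2(p_y, p_x) ≈ -155.35°.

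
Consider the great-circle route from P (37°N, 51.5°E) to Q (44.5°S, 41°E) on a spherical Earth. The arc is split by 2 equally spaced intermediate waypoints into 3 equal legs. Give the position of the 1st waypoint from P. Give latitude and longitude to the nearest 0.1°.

≈ (9.8°N, 48.0°E)

From cos δ = sin φ₁ sin φ₂ + cos φ₁ cos φ₂ cos Δλ, the central angle is δ ≈ 1.432 rad (82.1°).
Interpolate at f = 1/3 with slerp weights a = sin((1−f)δ)/sin δ ≈ 0.824, b = sin(fδ)/sin δ ≈ 0.464.
p = a·p₁ + b·p₂ ≈ (0.659, 0.732, 0.171); φ = arcsin(p_z) ≈ 9.83°, λ = atan2(p_y, p_x) ≈ 47.99°.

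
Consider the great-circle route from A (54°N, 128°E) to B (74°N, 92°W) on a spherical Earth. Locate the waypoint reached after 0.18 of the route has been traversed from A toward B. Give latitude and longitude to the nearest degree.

≈ (63°N, 132°E)

Write both endpoints as unit vectors p₁, p₂ with components (cos φ cos λ, cos φ sin λ, sin φ).
The central angle between the endpoints is δ = arccos(p₁·p₂) ≈ 0.859 rad (49.2°).
Interpolate at f = 0.18 with slerp weights a = sin((1−f)δ)/sin δ ≈ 0.855, b = sin(fδ)/sin δ ≈ 0.203.
p = a·p₁ + b·p₂ ≈ (-0.311, 0.340, 0.887); φ = arcsin(p_z) ≈ 62.54°, λ = atan2(p_y, p_x) ≈ 132.48°.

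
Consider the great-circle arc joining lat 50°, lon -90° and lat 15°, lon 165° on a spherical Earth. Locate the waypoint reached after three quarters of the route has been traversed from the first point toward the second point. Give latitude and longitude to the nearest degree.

≈ lat 32°, lon -179°

The haversine formula gives a central angle δ ≈ 1.533 rad (87.8°) between the endpoints.
Interpolate at f = 3/4 with slerp weights a = sin((1−f)δ)/sin δ ≈ 0.374, b = sin(fδ)/sin δ ≈ 0.913.
p = a·p₁ + b·p₂ ≈ (-0.852, -0.012, 0.523); φ = arcsin(p_z) ≈ 31.54°, λ = atan2(p_y, p_x) ≈ -179.18°.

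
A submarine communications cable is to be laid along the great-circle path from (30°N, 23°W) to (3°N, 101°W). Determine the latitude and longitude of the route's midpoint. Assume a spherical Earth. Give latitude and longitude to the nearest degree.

≈ (21°N, 65°W)

The haversine formula gives a central angle δ ≈ 1.363 rad (78.1°) between the endpoints.
Interpolate at f = 1/2 with slerp weights a = sin((1−f)δ)/sin δ ≈ 0.644, b = sin(fδ)/sin δ ≈ 0.644.
p = a·p₁ + b·p₂ ≈ (0.391, -0.849, 0.356); φ = arcsin(p_z) ≈ 20.83°, λ = atan2(p_y, p_x) ≈ -65.30°.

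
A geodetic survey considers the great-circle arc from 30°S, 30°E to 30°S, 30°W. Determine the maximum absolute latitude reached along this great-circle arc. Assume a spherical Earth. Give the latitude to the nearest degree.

≈ 34°S

The great circle lies in the plane with unit normal n̂ = (p₁ × p₂)/|p₁ × p₂|.
Here n̂_z ≈ -0.832; the vertex latitude is φ_max = arccos|n̂_z| ≈ 33.7°.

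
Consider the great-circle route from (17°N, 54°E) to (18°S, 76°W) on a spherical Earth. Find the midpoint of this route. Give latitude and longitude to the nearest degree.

Convert each endpoint to a unit vector on the sphere (x = cos φ cos λ, y = cos φ sin λ, z = sin φ).
The central angle between the endpoints is δ = arccos(p₁·p₂) ≈ 2.312 rad (132.5°).
Interpolate at f = 1/2 with slerp weights a = sin((1−f)δ)/sin δ ≈ 1.240, b = sin(fδ)/sin δ ≈ 1.240.
p = a·p₁ + b·p₂ ≈ (0.983, -0.185, -0.021); φ = arcsin(p_z) ≈ -1.18°, λ = atan2(p_y, p_x) ≈ -10.66°.

≈ (1°S, 11°W)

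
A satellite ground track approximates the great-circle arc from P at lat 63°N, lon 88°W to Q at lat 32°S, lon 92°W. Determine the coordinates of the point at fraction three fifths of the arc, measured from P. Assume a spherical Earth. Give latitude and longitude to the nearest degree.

≈ lat 6°N, lon 91°W

Write both endpoints as unit vectors p₁, p₂ with components (cos φ cos λ, cos φ sin λ, sin φ).
The central angle between the endpoints is δ = arccos(p₁·p₂) ≈ 1.659 rad (95.1°).
Interpolate at f = 3/5 with slerp weights a = sin((1−f)δ)/sin δ ≈ 0.618, b = sin(fδ)/sin δ ≈ 0.842.
p = a·p₁ + b·p₂ ≈ (-0.015, -0.994, 0.105); φ = arcsin(p_z) ≈ 6.01°, λ = atan2(p_y, p_x) ≈ -90.87°.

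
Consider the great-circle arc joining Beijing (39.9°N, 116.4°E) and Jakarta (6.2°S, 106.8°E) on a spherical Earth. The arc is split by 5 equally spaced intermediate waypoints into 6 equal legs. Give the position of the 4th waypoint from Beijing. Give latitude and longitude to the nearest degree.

The haversine formula gives a central angle δ ≈ 0.819 rad (46.9°) between the endpoints.
Interpolate at f = 4/6 with slerp weights a = sin((1−f)δ)/sin δ ≈ 0.369, b = sin(fδ)/sin δ ≈ 0.711.
p = a·p₁ + b·p₂ ≈ (-0.330, 0.930, 0.160); φ = arcsin(p_z) ≈ 9.21°, λ = atan2(p_y, p_x) ≈ 109.54°.

≈ 9°N, 110°E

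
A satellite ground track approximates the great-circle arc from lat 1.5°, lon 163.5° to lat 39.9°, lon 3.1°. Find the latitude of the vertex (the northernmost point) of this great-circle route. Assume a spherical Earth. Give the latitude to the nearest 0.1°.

≈ 68.7°

The great circle lies in the plane with unit normal n̂ = (p₁ × p₂)/|p₁ × p₂|.
Here n̂_z ≈ -0.363; the vertex latitude is φ_max = arccos|n̂_z| ≈ 68.7°.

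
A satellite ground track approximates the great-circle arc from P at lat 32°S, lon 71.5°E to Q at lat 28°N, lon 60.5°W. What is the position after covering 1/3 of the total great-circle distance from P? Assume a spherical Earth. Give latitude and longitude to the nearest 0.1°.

From cos δ = sin φ₁ sin φ₂ + cos φ₁ cos φ₂ cos Δλ, the central angle is δ ≈ 2.419 rad (138.6°).
Interpolate at f = 1/3 with slerp weights a = sin((1−f)δ)/sin δ ≈ 1.510, b = sin(fδ)/sin δ ≈ 1.091.
p = a·p₁ + b·p₂ ≈ (0.881, 0.376, -0.288); φ = arcsin(p_z) ≈ -16.75°, λ = atan2(p_y, p_x) ≈ 23.14°.

≈ lat 16.7°S, lon 23.1°E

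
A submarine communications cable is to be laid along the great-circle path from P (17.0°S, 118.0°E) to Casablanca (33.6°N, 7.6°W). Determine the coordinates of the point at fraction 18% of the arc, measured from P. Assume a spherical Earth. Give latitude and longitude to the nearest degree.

Convert each endpoint to a unit vector on the sphere (x = cos φ cos λ, y = cos φ sin λ, z = sin φ).
The central angle between the endpoints is δ = arccos(p₁·p₂) ≈ 2.247 rad (128.7°).
Interpolate at f = 0.18 with slerp weights a = sin((1−f)δ)/sin δ ≈ 1.235, b = sin(fδ)/sin δ ≈ 0.504.
p = a·p₁ + b·p₂ ≈ (-0.138, 0.987, -0.082); φ = arcsin(p_z) ≈ -4.70°, λ = atan2(p_y, p_x) ≈ 97.96°.

≈ (5°S, 98°E)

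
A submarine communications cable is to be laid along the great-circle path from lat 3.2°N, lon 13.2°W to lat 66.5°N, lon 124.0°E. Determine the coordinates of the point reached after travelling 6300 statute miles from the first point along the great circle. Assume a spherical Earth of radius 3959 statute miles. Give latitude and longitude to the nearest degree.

Write both endpoints as unit vectors p₁, p₂ with components (cos φ cos λ, cos φ sin λ, sin φ).
The central angle between the endpoints is δ = arccos(p₁·p₂) ≈ 1.814 rad (103.9°). The total great-circle distance is δ·R ≈ 1.814 × 3959 ≈ 7182 mi, so the target fraction is f = 6300/7182 ≈ 0.877.
Interpolate at f ≈ 0.877 with slerp weights a = sin((1−f)δ)/sin δ ≈ 0.228, b = sin(fδ)/sin δ ≈ 1.030.
p = a·p₁ + b·p₂ ≈ (-0.008, 0.289, 0.957); φ = arcsin(p_z) ≈ 73.22°, λ = atan2(p_y, p_x) ≈ 91.66°.

≈ lat 73°N, lon 92°E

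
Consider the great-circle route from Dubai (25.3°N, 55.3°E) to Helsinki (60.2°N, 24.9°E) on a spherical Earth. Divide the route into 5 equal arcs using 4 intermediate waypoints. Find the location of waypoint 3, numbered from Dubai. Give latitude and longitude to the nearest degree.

≈ 47°N, 42°E

Write both endpoints as unit vectors p₁, p₂ with components (cos φ cos λ, cos φ sin λ, sin φ).
The central angle between the endpoints is δ = arccos(p₁·p₂) ≈ 0.710 rad (40.7°).
Interpolate at f = 3/5 with slerp weights a = sin((1−f)δ)/sin δ ≈ 0.430, b = sin(fδ)/sin δ ≈ 0.634.
p = a·p₁ + b·p₂ ≈ (0.507, 0.452, 0.734); φ = arcsin(p_z) ≈ 47.21°, λ = atan2(p_y, p_x) ≈ 41.73°.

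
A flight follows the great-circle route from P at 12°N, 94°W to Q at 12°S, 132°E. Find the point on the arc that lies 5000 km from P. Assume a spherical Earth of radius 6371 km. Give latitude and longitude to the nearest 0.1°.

≈ 5.0°N, 139.0°W

From cos δ = sin φ₁ sin φ₂ + cos φ₁ cos φ₂ cos Δλ, the central angle is δ ≈ 2.357 rad (135.1°). The total great-circle distance is δ·R ≈ 2.357 × 6371 ≈ 15018 km, so the target fraction is f = 5000/15018 ≈ 0.333.
Interpolate at f ≈ 0.333 with slerp weights a = sin((1−f)δ)/sin δ ≈ 1.416, b = sin(fδ)/sin δ ≈ 1.000.
p = a·p₁ + b·p₂ ≈ (-0.751, -0.654, 0.086); φ = arcsin(p_z) ≈ 4.95°, λ = atan2(p_y, p_x) ≈ -138.96°.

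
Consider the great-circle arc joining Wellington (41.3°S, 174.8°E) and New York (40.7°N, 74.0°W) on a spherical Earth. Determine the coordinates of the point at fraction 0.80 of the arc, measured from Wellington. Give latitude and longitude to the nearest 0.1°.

From cos δ = sin φ₁ sin φ₂ + cos φ₁ cos φ₂ cos Δλ, the central angle is δ ≈ 2.261 rad (129.5°).
Interpolate at f = 0.80 with slerp weights a = sin((1−f)δ)/sin δ ≈ 0.566, b = sin(fδ)/sin δ ≈ 1.260.
p = a·p₁ + b·p₂ ≈ (-0.160, -0.880, 0.448); φ = arcsin(p_z) ≈ 26.60°, λ = atan2(p_y, p_x) ≈ -100.34°.

≈ (26.6°N, 100.3°W)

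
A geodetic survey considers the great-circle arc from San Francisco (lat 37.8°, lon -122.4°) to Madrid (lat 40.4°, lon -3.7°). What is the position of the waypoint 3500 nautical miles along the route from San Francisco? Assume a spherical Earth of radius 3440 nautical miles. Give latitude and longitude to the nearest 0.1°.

≈ lat 55.1°, lon -35.3°

From cos δ = sin φ₁ sin φ₂ + cos φ₁ cos φ₂ cos Δλ, the central angle is δ ≈ 1.462 rad (83.8°). The total great-circle distance is δ·R ≈ 1.462 × 3440 ≈ 5030 nmi, so the target fraction is f = 3500/5030 ≈ 0.696.
Interpolate at f ≈ 0.696 with slerp weights a = sin((1−f)δ)/sin δ ≈ 0.433, b = sin(fδ)/sin δ ≈ 0.856.
p = a·p₁ + b·p₂ ≈ (0.467, -0.331, 0.820); φ = arcsin(p_z) ≈ 55.08°, λ = atan2(p_y, p_x) ≈ -35.31°.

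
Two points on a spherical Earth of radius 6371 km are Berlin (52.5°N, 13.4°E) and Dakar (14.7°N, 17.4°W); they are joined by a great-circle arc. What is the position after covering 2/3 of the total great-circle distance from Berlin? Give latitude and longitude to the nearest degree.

≈ 28°N, 10°W

Write both endpoints as unit vectors p₁, p₂ with components (cos φ cos λ, cos φ sin λ, sin φ).
The central angle between the endpoints is δ = arccos(p₁·p₂) ≈ 0.785 rad (45.0°).
Interpolate at f = 2/3 with slerp weights a = sin((1−f)δ)/sin δ ≈ 0.366, b = sin(fδ)/sin δ ≈ 0.707.
p = a·p₁ + b·p₂ ≈ (0.869, -0.153, 0.470); φ = arcsin(p_z) ≈ 28.02°, λ = atan2(p_y, p_x) ≈ -9.97°.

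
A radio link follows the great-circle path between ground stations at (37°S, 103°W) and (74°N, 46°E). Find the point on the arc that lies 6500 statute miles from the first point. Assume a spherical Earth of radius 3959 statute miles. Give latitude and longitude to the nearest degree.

Write both endpoints as unit vectors p₁, p₂ with components (cos φ cos λ, cos φ sin λ, sin φ).
The central angle between the endpoints is δ = arccos(p₁·p₂) ≈ 2.445 rad (140.1°). The total great-circle distance is δ·R ≈ 2.445 × 3959 ≈ 9681 mi, so the target fraction is f = 6500/9681 ≈ 0.671.
Interpolate at f ≈ 0.671 with slerp weights a = sin((1−f)δ)/sin δ ≈ 1.122, b = sin(fδ)/sin δ ≈ 1.555.
p = a·p₁ + b·p₂ ≈ (0.096, -0.565, 0.820); φ = arcsin(p_z) ≈ 55.04°, λ = atan2(p_y, p_x) ≈ -80.34°.

≈ (55°N, 80°W)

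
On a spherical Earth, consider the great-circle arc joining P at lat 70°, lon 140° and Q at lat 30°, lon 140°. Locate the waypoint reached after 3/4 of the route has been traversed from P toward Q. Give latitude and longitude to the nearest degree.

From cos δ = sin φ₁ sin φ₂ + cos φ₁ cos φ₂ cos Δλ, the central angle is δ ≈ 0.698 rad (40.0°).
Interpolate at f = 3/4 with slerp weights a = sin((1−f)δ)/sin δ ≈ 0.270, b = sin(fδ)/sin δ ≈ 0.778.
p = a·p₁ + b·p₂ ≈ (-0.587, 0.492, 0.643); φ = arcsin(p_z) ≈ 40.00°, λ = atan2(p_y, p_x) ≈ 140.00°.

≈ lat 40°, lon 140°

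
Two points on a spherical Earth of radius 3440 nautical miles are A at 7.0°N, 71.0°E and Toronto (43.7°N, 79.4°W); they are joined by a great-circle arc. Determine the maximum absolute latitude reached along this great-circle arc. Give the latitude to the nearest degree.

≈ 65°N

The great circle lies in the plane with unit normal n̂ = (p₁ × p₂)/|p₁ × p₂|.
Here n̂_z ≈ -0.421; the vertex latitude is φ_max = arccos|n̂_z| ≈ 65.1°.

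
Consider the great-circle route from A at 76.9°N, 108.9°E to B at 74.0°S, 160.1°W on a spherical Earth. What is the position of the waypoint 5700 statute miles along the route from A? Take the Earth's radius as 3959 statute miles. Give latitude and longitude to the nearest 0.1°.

Write both endpoints as unit vectors p₁, p₂ with components (cos φ cos λ, cos φ sin λ, sin φ).
The central angle between the endpoints is δ = arccos(p₁·p₂) ≈ 2.786 rad (159.6°). The total great-circle distance is δ·R ≈ 2.786 × 3959 ≈ 11029 mi, so the target fraction is f = 5700/11029 ≈ 0.517.
Interpolate at f ≈ 0.517 with slerp weights a = sin((1−f)δ)/sin δ ≈ 2.798, b = sin(fδ)/sin δ ≈ 2.845.
p = a·p₁ + b·p₂ ≈ (-0.943, 0.333, -0.010); φ = arcsin(p_z) ≈ -0.59°, λ = atan2(p_y, p_x) ≈ 160.55°.

≈ 0.6°S, 160.5°E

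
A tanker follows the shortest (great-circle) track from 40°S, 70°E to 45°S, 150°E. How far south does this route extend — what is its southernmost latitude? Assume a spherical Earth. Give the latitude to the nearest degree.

The great circle lies in the plane with unit normal n̂ = (p₁ × p₂)/|p₁ × p₂|.
Here n̂_z ≈ +0.638; the vertex latitude is φ_max = arccos|n̂_z| ≈ 50.4°.
Check via Clairaut: cos φ_max = |cos φ₁| · sin C = cos(40.0°)·sin(123.6°) ≈ 0.638, again giving ≈ 50.4°.

≈ 50°S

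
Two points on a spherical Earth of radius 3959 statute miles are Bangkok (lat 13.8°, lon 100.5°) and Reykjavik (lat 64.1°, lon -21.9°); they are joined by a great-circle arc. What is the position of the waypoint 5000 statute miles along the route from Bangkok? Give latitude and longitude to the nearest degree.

From cos δ = sin φ₁ sin φ₂ + cos φ₁ cos φ₂ cos Δλ, the central angle is δ ≈ 1.584 rad (90.7°). The total great-circle distance is δ·R ≈ 1.584 × 3959 ≈ 6269 mi, so the target fraction is f = 5000/6269 ≈ 0.798.
Interpolate at f ≈ 0.798 with slerp weights a = sin((1−f)δ)/sin δ ≈ 0.315, b = sin(fδ)/sin δ ≈ 0.953.
p = a·p₁ + b·p₂ ≈ (0.330, 0.146, 0.933); φ = arcsin(p_z) ≈ 68.83°, λ = atan2(p_y, p_x) ≈ 23.78°.

≈ lat 69°, lon 24°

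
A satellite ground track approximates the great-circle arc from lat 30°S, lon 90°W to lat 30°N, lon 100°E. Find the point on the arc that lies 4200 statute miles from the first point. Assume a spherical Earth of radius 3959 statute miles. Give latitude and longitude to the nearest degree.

≈ lat 12°S, lon 153°W

Convert each endpoint to a unit vector on the sphere (x = cos φ cos λ, y = cos φ sin λ, z = sin φ).
The central angle between the endpoints is δ = arccos(p₁·p₂) ≈ 2.990 rad (171.3°). The total great-circle distance is δ·R ≈ 2.990 × 3959 ≈ 11839 mi, so the target fraction is f = 4200/11839 ≈ 0.355.
Interpolate at f ≈ 0.355 with slerp weights a = sin((1−f)δ)/sin δ ≈ 6.220, b = sin(fδ)/sin δ ≈ 5.798.
p = a·p₁ + b·p₂ ≈ (-0.872, -0.442, -0.211); φ = arcsin(p_z) ≈ -12.18°, λ = atan2(p_y, p_x) ≈ -153.13°.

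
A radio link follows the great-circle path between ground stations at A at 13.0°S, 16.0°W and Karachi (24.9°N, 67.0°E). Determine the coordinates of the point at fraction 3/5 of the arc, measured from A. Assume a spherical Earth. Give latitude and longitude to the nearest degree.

Write both endpoints as unit vectors p₁, p₂ with components (cos φ cos λ, cos φ sin λ, sin φ).
The central angle between the endpoints is δ = arccos(p₁·p₂) ≈ 1.558 rad (89.3°).
Interpolate at f = 3/5 with slerp weights a = sin((1−f)δ)/sin δ ≈ 0.584, b = sin(fδ)/sin δ ≈ 0.804.
p = a·p₁ + b·p₂ ≈ (0.832, 0.515, 0.207); φ = arcsin(p_z) ≈ 11.97°, λ = atan2(p_y, p_x) ≈ 31.76°.

≈ 12°N, 32°E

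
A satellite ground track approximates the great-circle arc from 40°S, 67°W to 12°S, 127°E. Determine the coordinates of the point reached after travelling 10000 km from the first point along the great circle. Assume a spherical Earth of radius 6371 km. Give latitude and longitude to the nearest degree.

From cos δ = sin φ₁ sin φ₂ + cos φ₁ cos φ₂ cos Δλ, the central angle is δ ≈ 2.206 rad (126.4°). The total great-circle distance is δ·R ≈ 2.206 × 6371 ≈ 14055 km, so the target fraction is f = 10000/14055 ≈ 0.711.
Interpolate at f ≈ 0.711 with slerp weights a = sin((1−f)δ)/sin δ ≈ 0.738, b = sin(fδ)/sin δ ≈ 1.242.
p = a·p₁ + b·p₂ ≈ (-0.510, 0.450, -0.733); φ = arcsin(p_z) ≈ -47.13°, λ = atan2(p_y, p_x) ≈ 138.60°.

≈ 47°S, 139°E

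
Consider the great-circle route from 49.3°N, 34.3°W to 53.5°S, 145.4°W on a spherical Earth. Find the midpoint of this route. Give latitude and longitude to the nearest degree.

≈ 4°S, 86°W

Convert each endpoint to a unit vector on the sphere (x = cos φ cos λ, y = cos φ sin λ, z = sin φ).
The central angle between the endpoints is δ = arccos(p₁·p₂) ≈ 2.417 rad (138.5°).
Interpolate at f = 1/2 with slerp weights a = sin((1−f)δ)/sin δ ≈ 1.412, b = sin(fδ)/sin δ ≈ 1.412.
p = a·p₁ + b·p₂ ≈ (0.069, -0.996, -0.065); φ = arcsin(p_z) ≈ -3.70°, λ = atan2(p_y, p_x) ≈ -86.02°.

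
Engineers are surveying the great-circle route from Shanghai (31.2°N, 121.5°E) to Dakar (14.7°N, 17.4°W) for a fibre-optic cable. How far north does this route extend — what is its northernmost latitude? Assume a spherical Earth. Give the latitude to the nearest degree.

≈ 51°N

The great circle lies in the plane with unit normal n̂ = (p₁ × p₂)/|p₁ × p₂|.
Here n̂_z ≈ -0.625; the vertex latitude is φ_max = arccos|n̂_z| ≈ 51.3°.
Check via Clairaut: cos φ_max = |cos φ₁| · sin C = cos(31.2°)·sin(46.9°) ≈ 0.625, again giving ≈ 51.3°.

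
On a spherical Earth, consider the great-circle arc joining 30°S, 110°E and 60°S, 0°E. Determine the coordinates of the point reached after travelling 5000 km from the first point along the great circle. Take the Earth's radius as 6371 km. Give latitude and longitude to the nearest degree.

Write both endpoints as unit vectors p₁, p₂ with components (cos φ cos λ, cos φ sin λ, sin φ).
The central angle between the endpoints is δ = arccos(p₁·p₂) ≈ 1.282 rad (73.4°). The total great-circle distance is δ·R ≈ 1.282 × 6371 ≈ 8167 km, so the target fraction is f = 5000/8167 ≈ 0.612.
Interpolate at f ≈ 0.612 with slerp weights a = sin((1−f)δ)/sin δ ≈ 0.497, b = sin(fδ)/sin δ ≈ 0.737.
p = a·p₁ + b·p₂ ≈ (0.221, 0.405, -0.887); φ = arcsin(p_z) ≈ -62.52°, λ = atan2(p_y, p_x) ≈ 61.34°.

≈ 63°S, 61°E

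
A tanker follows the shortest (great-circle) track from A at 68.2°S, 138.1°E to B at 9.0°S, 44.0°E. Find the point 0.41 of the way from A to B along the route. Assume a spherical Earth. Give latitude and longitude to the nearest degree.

≈ 53°S, 72°E

From cos δ = sin φ₁ sin φ₂ + cos φ₁ cos φ₂ cos Δλ, the central angle is δ ≈ 1.451 rad (83.2°).
Interpolate at f = 0.41 with slerp weights a = sin((1−f)δ)/sin δ ≈ 0.761, b = sin(fδ)/sin δ ≈ 0.565.
p = a·p₁ + b·p₂ ≈ (0.191, 0.576, -0.795); φ = arcsin(p_z) ≈ -52.64°, λ = atan2(p_y, p_x) ≈ 71.67°.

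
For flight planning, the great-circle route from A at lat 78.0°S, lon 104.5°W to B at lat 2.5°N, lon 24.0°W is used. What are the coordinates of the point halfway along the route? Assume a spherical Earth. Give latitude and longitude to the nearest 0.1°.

≈ lat 41.6°S, lon 35.2°W

Convert each endpoint to a unit vector on the sphere (x = cos φ cos λ, y = cos φ sin λ, z = sin φ).
The central angle between the endpoints is δ = arccos(p₁·p₂) ≈ 1.579 rad (90.5°).
Interpolate at f = 1/2 with slerp weights a = sin((1−f)δ)/sin δ ≈ 0.710, b = sin(fδ)/sin δ ≈ 0.710.
p = a·p₁ + b·p₂ ≈ (0.611, -0.431, -0.664); φ = arcsin(p_z) ≈ -41.57°, λ = atan2(p_y, p_x) ≈ -35.22°.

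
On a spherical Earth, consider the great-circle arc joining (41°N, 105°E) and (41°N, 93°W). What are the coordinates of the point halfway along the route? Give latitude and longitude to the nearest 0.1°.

≈ (79.8°N, 174.0°W)

Convert each endpoint to a unit vector on the sphere (x = cos φ cos λ, y = cos φ sin λ, z = sin φ).
The central angle between the endpoints is δ = arccos(p₁·p₂) ≈ 1.682 rad (96.4°).
Interpolate at f = 1/2 with slerp weights a = sin((1−f)δ)/sin δ ≈ 0.750, b = sin(fδ)/sin δ ≈ 0.750.
p = a·p₁ + b·p₂ ≈ (-0.176, -0.019, 0.984); φ = arcsin(p_z) ≈ 79.80°, λ = atan2(p_y, p_x) ≈ -174.00°.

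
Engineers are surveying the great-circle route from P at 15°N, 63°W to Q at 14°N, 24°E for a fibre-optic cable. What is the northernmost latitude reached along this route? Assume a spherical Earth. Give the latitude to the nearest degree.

≈ 20°N

The great circle lies in the plane with unit normal n̂ = (p₁ × p₂)/|p₁ × p₂|.
Here n̂_z ≈ +0.942; the vertex latitude is φ_max = arccos|n̂_z| ≈ 19.6°.
Check via Clairaut: cos φ_max = |cos φ₁| · sin C = cos(15.0°)·sin(77.2°) ≈ 0.942, again giving ≈ 19.6°.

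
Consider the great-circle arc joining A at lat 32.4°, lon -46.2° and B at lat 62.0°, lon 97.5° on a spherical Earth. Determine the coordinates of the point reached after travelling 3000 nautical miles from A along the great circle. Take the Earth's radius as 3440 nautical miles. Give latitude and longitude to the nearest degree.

≈ lat 75°, lon 9°

Convert each endpoint to a unit vector on the sphere (x = cos φ cos λ, y = cos φ sin λ, z = sin φ).
The central angle between the endpoints is δ = arccos(p₁·p₂) ≈ 1.417 rad (81.2°). The total great-circle distance is δ·R ≈ 1.417 × 3440 ≈ 4873 nmi, so the target fraction is f = 3000/4873 ≈ 0.616.
Interpolate at f ≈ 0.616 with slerp weights a = sin((1−f)δ)/sin δ ≈ 0.524, b = sin(fδ)/sin δ ≈ 0.775.
p = a·p₁ + b·p₂ ≈ (0.259, 0.041, 0.965); φ = arcsin(p_z) ≈ 74.81°, λ = atan2(p_y, p_x) ≈ 9.05°.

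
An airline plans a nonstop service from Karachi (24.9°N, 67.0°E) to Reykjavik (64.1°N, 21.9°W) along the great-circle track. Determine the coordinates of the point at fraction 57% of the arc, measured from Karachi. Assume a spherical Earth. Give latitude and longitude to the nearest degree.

≈ 56°N, 36°E

Convert each endpoint to a unit vector on the sphere (x = cos φ cos λ, y = cos φ sin λ, z = sin φ).
The central angle between the endpoints is δ = arccos(p₁·p₂) ≈ 1.174 rad (67.3°).
Interpolate at f = 0.57 with slerp weights a = sin((1−f)δ)/sin δ ≈ 0.524, b = sin(fδ)/sin δ ≈ 0.673.
p = a·p₁ + b·p₂ ≈ (0.458, 0.328, 0.826); φ = arcsin(p_z) ≈ 55.68°, λ = atan2(p_y, p_x) ≈ 35.60°.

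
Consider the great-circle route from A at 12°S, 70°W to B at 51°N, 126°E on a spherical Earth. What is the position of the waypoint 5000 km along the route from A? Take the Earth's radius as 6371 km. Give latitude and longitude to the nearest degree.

Convert each endpoint to a unit vector on the sphere (x = cos φ cos λ, y = cos φ sin λ, z = sin φ).
The central angle between the endpoints is δ = arccos(p₁·p₂) ≈ 2.424 rad (138.9°). The total great-circle distance is δ·R ≈ 2.424 × 6371 ≈ 15442 km, so the target fraction is f = 5000/15442 ≈ 0.324.
Interpolate at f ≈ 0.324 with slerp weights a = sin((1−f)δ)/sin δ ≈ 1.517, b = sin(fδ)/sin δ ≈ 1.075.
p = a·p₁ + b·p₂ ≈ (0.110, -0.847, 0.520); φ = arcsin(p_z) ≈ 31.31°, λ = atan2(p_y, p_x) ≈ -82.60°.

≈ 31°N, 83°W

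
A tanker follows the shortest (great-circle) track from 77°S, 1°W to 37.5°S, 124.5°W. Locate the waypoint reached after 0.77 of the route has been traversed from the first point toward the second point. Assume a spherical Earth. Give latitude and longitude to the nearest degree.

The haversine formula gives a central angle δ ≈ 1.053 rad (60.4°) between the endpoints.
Interpolate at f = 0.77 with slerp weights a = sin((1−f)δ)/sin δ ≈ 0.276, b = sin(fδ)/sin δ ≈ 0.834.
p = a·p₁ + b·p₂ ≈ (-0.313, -0.547, -0.777); φ = arcsin(p_z) ≈ -50.97°, λ = atan2(p_y, p_x) ≈ -119.78°.

≈ 51°S, 120°W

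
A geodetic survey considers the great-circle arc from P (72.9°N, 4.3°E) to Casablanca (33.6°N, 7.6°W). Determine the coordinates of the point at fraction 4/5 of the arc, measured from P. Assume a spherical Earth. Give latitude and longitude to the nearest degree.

Convert each endpoint to a unit vector on the sphere (x = cos φ cos λ, y = cos φ sin λ, z = sin φ).
The central angle between the endpoints is δ = arccos(p₁·p₂) ≈ 0.694 rad (39.8°).
Interpolate at f = 4/5 with slerp weights a = sin((1−f)δ)/sin δ ≈ 0.216, b = sin(fδ)/sin δ ≈ 0.824.
p = a·p₁ + b·p₂ ≈ (0.744, -0.086, 0.663); φ = arcsin(p_z) ≈ 41.52°, λ = atan2(p_y, p_x) ≈ -6.60°.

≈ (42°N, 7°W)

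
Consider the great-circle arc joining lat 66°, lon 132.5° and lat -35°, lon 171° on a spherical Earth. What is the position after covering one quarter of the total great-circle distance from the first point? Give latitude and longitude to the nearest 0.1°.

≈ lat 41.7°, lon 150.8°

From cos δ = sin φ₁ sin φ₂ + cos φ₁ cos φ₂ cos Δλ, the central angle is δ ≈ 1.837 rad (105.3°).
Interpolate at f = 1/4 with slerp weights a = sin((1−f)δ)/sin δ ≈ 1.017, b = sin(fδ)/sin δ ≈ 0.460.
p = a·p₁ + b·p₂ ≈ (-0.651, 0.364, 0.666); φ = arcsin(p_z) ≈ 41.74°, λ = atan2(p_y, p_x) ≈ 150.80°.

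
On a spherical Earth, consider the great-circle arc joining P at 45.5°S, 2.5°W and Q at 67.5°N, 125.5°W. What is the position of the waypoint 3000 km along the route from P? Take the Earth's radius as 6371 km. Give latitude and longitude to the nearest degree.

Convert each endpoint to a unit vector on the sphere (x = cos φ cos λ, y = cos φ sin λ, z = sin φ).
The central angle between the endpoints is δ = arccos(p₁·p₂) ≈ 2.507 rad (143.6°). The total great-circle distance is δ·R ≈ 2.507 × 6371 ≈ 15969 km, so the target fraction is f = 3000/15969 ≈ 0.188.
Interpolate at f ≈ 0.188 with slerp weights a = sin((1−f)δ)/sin δ ≈ 1.507, b = sin(fδ)/sin δ ≈ 0.765.
p = a·p₁ + b·p₂ ≈ (0.885, -0.284, -0.368); φ = arcsin(p_z) ≈ -21.60°, λ = atan2(p_y, p_x) ≈ -17.81°.

≈ 22°S, 18°W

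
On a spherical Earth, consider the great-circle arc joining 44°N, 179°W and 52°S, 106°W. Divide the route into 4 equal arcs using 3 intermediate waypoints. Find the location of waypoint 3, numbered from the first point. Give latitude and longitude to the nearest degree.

The haversine formula gives a central angle δ ≈ 2.002 rad (114.7°) between the endpoints.
Interpolate at f = 3/4 with slerp weights a = sin((1−f)δ)/sin δ ≈ 0.528, b = sin(fδ)/sin δ ≈ 1.098.
p = a·p₁ + b·p₂ ≈ (-0.566, -0.656, -0.498); φ = arcsin(p_z) ≈ -29.89°, λ = atan2(p_y, p_x) ≈ -130.78°.

≈ 30°S, 131°W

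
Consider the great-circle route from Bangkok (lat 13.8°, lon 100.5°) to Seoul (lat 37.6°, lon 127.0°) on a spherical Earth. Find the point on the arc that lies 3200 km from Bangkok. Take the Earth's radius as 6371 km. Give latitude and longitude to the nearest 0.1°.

≈ lat 34.6°, lon 122.5°

Write both endpoints as unit vectors p₁, p₂ with components (cos φ cos λ, cos φ sin λ, sin φ).
The central angle between the endpoints is δ = arccos(p₁·p₂) ≈ 0.584 rad (33.5°). The total great-circle distance is δ·R ≈ 0.584 × 6371 ≈ 3722 km, so the target fraction is f = 3200/3722 ≈ 0.860.
Interpolate at f ≈ 0.860 with slerp weights a = sin((1−f)δ)/sin δ ≈ 0.148, b = sin(fδ)/sin δ ≈ 0.873.
p = a·p₁ + b·p₂ ≈ (-0.442, 0.694, 0.568); φ = arcsin(p_z) ≈ 34.61°, λ = atan2(p_y, p_x) ≈ 122.52°.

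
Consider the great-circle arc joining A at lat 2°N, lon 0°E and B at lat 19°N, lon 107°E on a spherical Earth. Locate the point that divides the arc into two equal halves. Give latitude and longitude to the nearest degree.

Write both endpoints as unit vectors p₁, p₂ with components (cos φ cos λ, cos φ sin λ, sin φ).
The central angle between the endpoints is δ = arccos(p₁·p₂) ≈ 1.839 rad (105.4°).
Interpolate at f = 1/2 with slerp weights a = sin((1−f)δ)/sin δ ≈ 0.825, b = sin(fδ)/sin δ ≈ 0.825.
p = a·p₁ + b·p₂ ≈ (0.596, 0.746, 0.297); φ = arcsin(p_z) ≈ 17.29°, λ = atan2(p_y, p_x) ≈ 51.36°.

≈ lat 17°N, lon 51°E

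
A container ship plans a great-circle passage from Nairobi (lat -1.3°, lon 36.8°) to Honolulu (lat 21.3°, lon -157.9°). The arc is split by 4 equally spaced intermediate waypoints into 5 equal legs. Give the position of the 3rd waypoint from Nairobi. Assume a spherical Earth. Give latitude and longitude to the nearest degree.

≈ lat 55°, lon 131°

Write both endpoints as unit vectors p₁, p₂ with components (cos φ cos λ, cos φ sin λ, sin φ).
The central angle between the endpoints is δ = arccos(p₁·p₂) ≈ 2.712 rad (155.4°).
Interpolate at f = 3/5 with slerp weights a = sin((1−f)δ)/sin δ ≈ 2.124, b = sin(fδ)/sin δ ≈ 2.398.
p = a·p₁ + b·p₂ ≈ (-0.370, 0.431, 0.823); φ = arcsin(p_z) ≈ 55.38°, λ = atan2(p_y, p_x) ≈ 130.62°.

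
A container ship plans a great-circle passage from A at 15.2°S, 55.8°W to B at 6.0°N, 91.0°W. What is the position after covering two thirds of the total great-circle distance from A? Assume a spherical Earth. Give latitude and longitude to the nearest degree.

≈ 1°S, 79°W

Write both endpoints as unit vectors p₁, p₂ with components (cos φ cos λ, cos φ sin λ, sin φ).
The central angle between the endpoints is δ = arccos(p₁·p₂) ≈ 0.712 rad (40.8°).
Interpolate at f = 2/3 with slerp weights a = sin((1−f)δ)/sin δ ≈ 0.360, b = sin(fδ)/sin δ ≈ 0.700.
p = a·p₁ + b·p₂ ≈ (0.183, -0.983, -0.021); φ = arcsin(p_z) ≈ -1.22°, λ = atan2(p_y, p_x) ≈ -79.45°.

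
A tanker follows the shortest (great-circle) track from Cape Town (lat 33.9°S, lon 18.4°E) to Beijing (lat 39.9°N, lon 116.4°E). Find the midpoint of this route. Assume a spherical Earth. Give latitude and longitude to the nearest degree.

The haversine formula gives a central angle δ ≈ 2.034 rad (116.5°) between the endpoints.
Interpolate at f = 1/2 with slerp weights a = sin((1−f)δ)/sin δ ≈ 0.950, b = sin(fδ)/sin δ ≈ 0.950.
p = a·p₁ + b·p₂ ≈ (0.424, 0.902, 0.080); φ = arcsin(p_z) ≈ 4.56°, λ = atan2(p_y, p_x) ≈ 64.81°.

≈ lat 5°N, lon 65°E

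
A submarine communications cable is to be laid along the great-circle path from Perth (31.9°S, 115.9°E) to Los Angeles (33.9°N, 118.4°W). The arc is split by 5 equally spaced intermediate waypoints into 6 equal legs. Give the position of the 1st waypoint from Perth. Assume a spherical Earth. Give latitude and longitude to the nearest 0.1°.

≈ 22.9°S, 139.2°E

Write both endpoints as unit vectors p₁, p₂ with components (cos φ cos λ, cos φ sin λ, sin φ).
The central angle between the endpoints is δ = arccos(p₁·p₂) ≈ 2.355 rad (134.9°).
Interpolate at f = 1/6 with slerp weights a = sin((1−f)δ)/sin δ ≈ 1.305, b = sin(fδ)/sin δ ≈ 0.540.
p = a·p₁ + b·p₂ ≈ (-0.697, 0.603, -0.389); φ = arcsin(p_z) ≈ -22.86°, λ = atan2(p_y, p_x) ≈ 139.16°.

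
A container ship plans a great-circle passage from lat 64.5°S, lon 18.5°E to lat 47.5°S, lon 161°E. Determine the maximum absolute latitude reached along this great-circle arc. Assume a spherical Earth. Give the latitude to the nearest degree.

≈ 79°S

The great circle lies in the plane with unit normal n̂ = (p₁ × p₂)/|p₁ × p₂|.
Here n̂_z ≈ +0.197; the vertex latitude is φ_max = arccos|n̂_z| ≈ 78.7°.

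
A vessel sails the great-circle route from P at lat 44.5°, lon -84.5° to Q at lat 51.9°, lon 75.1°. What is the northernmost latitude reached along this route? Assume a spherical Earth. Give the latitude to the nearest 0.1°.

≈ 81.1°

The great circle lies in the plane with unit normal n̂ = (p₁ × p₂)/|p₁ × p₂|.
Here n̂_z ≈ +0.155; the vertex latitude is φ_max = arccos|n̂_z| ≈ 81.1°.
Check via Clairaut: cos φ_max = |cos φ₁| · sin C = cos(44.5°)·sin(12.5°) ≈ 0.155, again giving ≈ 81.1°.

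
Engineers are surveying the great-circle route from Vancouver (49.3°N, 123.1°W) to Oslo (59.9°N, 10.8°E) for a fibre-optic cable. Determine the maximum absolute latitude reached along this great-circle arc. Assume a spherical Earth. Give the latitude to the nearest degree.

The great circle lies in the plane with unit normal n̂ = (p₁ × p₂)/|p₁ × p₂|.
Here n̂_z ≈ +0.261; the vertex latitude is φ_max = arccos|n̂_z| ≈ 74.9°.
Check via Clairaut: cos φ_max = |cos φ₁| · sin C = cos(49.3°)·sin(23.6°) ≈ 0.261, again giving ≈ 74.9°.

≈ 75°N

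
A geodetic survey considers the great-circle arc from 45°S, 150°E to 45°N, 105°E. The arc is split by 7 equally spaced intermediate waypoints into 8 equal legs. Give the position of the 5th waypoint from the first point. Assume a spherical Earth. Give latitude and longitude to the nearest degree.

≈ 11°N, 123°E

Convert each endpoint to a unit vector on the sphere (x = cos φ cos λ, y = cos φ sin λ, z = sin φ).
The central angle between the endpoints is δ = arccos(p₁·p₂) ≈ 1.718 rad (98.4°).
Interpolate at f = 5/8 with slerp weights a = sin((1−f)δ)/sin δ ≈ 0.607, b = sin(fδ)/sin δ ≈ 0.889.
p = a·p₁ + b·p₂ ≈ (-0.534, 0.821, 0.199); φ = arcsin(p_z) ≈ 11.48°, λ = atan2(p_y, p_x) ≈ 123.04°.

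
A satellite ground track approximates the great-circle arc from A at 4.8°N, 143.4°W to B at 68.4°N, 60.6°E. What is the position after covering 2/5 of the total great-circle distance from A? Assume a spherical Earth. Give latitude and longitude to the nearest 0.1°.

≈ 46.1°N, 152.0°W

From cos δ = sin φ₁ sin φ₂ + cos φ₁ cos φ₂ cos Δλ, the central angle is δ ≈ 1.831 rad (104.9°).
Interpolate at f = 2/5 with slerp weights a = sin((1−f)δ)/sin δ ≈ 0.922, b = sin(fδ)/sin δ ≈ 0.692.
p = a·p₁ + b·p₂ ≈ (-0.612, -0.326, 0.720); φ = arcsin(p_z) ≈ 46.10°, λ = atan2(p_y, p_x) ≈ -151.99°.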